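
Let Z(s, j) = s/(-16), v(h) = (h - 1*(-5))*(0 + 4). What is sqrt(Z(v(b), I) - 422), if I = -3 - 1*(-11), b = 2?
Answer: I*sqrt(1695)/2 ≈ 20.585*I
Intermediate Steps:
v(h) = 20 + 4*h (v(h) = (h + 5)*4 = (5 + h)*4 = 20 + 4*h)
I = 8 (I = -3 + 11 = 8)
Z(s, j) = -s/16 (Z(s, j) = s*(-1/16) = -s/16)
sqrt(Z(v(b), I) - 422) = sqrt(-(20 + 4*2)/16 - 422) = sqrt(-(20 + 8)/16 - 422) = sqrt(-1/16*28 - 422) = sqrt(-7/4 - 422) = sqrt(-1695/4) = I*sqrt(1695)/2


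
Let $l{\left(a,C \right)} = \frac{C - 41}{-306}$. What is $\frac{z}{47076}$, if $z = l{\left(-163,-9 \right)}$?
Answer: $\frac{25}{7202628} \approx 3.471 \cdot 10^{-6}$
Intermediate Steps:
$l{\left(a,C \right)} = \frac{41}{306} - \frac{C}{306}$ ($l{\left(a,C \right)} = \left(C - 41\right) \left(- \frac{1}{306}\right) = \left(-41 + C\right) \left(- \frac{1}{306}\right) = \frac{41}{306} - \frac{C}{306}$)
$z = \frac{25}{153}$ ($z = \frac{41}{306} - - \frac{1}{34} = \frac{41}{306} + \frac{1}{34} = \frac{25}{153} \approx 0.1634$)
$\frac{z}{47076} = \frac{25}{153 \cdot 47076} = \frac{25}{153} \cdot \frac{1}{47076} = \frac{25}{7202628}$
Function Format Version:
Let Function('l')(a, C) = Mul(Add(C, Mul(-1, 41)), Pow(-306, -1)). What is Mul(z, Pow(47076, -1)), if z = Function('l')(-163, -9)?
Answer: Rational(25, 7202628) ≈ 3.4710e-6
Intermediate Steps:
Function('l')(a, C) = Add(Rational(41, 306), Mul(Rational(-1, 306), C)) (Function('l')(a, C) = Mul(Add(C, -41), Rational(-1, 306)) = Mul(Add(-41, C), Rational(-1, 306)) = Add(Rational(41, 306), Mul(Rational(-1, 306), C)))
z = Rational(25, 153) (z = Add(Rational(41, 306), Mul(Rational(-1, 306), -9)) = Add(Rational(41, 306), Rational(1, 34)) = Rational(25, 153) ≈ 0.16340)
Mul(z, Pow(47076, -1)) = Mul(Rational(25, 153), Pow(47076, -1)) = Mul(Rational(25, 153), Rational(1, 47076)) = Rational(25, 7202628)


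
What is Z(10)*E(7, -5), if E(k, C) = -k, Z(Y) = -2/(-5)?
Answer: -14/5 ≈ -2.8000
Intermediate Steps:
Z(Y) = ⅖ (Z(Y) = -2*(-⅕) = ⅖)
Z(10)*E(7, -5) = 2*(-1*7)/5 = (⅖)*(-7) = -14/5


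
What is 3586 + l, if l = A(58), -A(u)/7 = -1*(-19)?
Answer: 3453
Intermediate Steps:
A(u) = -133 (A(u) = -(-7)*(-19) = -7*19 = -133)
l = -133
3586 + l = 3586 - 133 = 3453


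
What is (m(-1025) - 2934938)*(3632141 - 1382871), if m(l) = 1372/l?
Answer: -1353301556227988/205 ≈ -6.6015e+12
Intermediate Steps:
(m(-1025) - 2934938)*(3632141 - 1382871) = (1372/(-1025) - 2934938)*(3632141 - 1382871) = (1372*(-1/1025) - 2934938)*2249270 = (-1372/1025 - 2934938)*2249270 = -3008312822/1025*2249270 = -1353301556227988/205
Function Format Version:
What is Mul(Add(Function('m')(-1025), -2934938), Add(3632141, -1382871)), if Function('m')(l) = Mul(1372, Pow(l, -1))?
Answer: Rational(-1353301556227988, 205) ≈ -6.6015e+12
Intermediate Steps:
Mul(Add(Function('m')(-1025), -2934938), Add(3632141, -1382871)) = Mul(Add(Mul(1372, Pow(-1025, -1)), -2934938), Add(3632141, -1382871)) = Mul(Add(Mul(1372, Rational(-1, 1025)), -2934938), 2249270) = Mul(Add(Rational(-1372, 1025), -2934938), 2249270) = Mul(Rational(-3008312822, 1025), 2249270) = Rational(-1353301556227988, 205)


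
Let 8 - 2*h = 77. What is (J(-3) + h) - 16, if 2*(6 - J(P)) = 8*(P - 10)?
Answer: 15/2 ≈ 7.5000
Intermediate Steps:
h = -69/2 (h = 4 - 1/2*77 = 4 - 77/2 = -69/2 ≈ -34.500)
J(P) = 46 - 4*P (J(P) = 6 - 4*(P - 10) = 6 - 4*(-10 + P) = 6 - (-80 + 8*P)/2 = 6 + (40 - 4*P) = 46 - 4*P)
(J(-3) + h) - 16 = ((46 - 4*(-3)) - 69/2) - 16 = ((46 + 12) - 69/2) - 16 = (58 - 69/2) - 16 = 47/2 - 16 = 15/2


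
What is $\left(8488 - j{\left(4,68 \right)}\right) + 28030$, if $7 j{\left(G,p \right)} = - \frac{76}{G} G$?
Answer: $\frac{255702}{7} \approx 36529.0$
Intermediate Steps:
$j{\left(G,p \right)} = - \frac{76}{7}$ ($j{\left(G,p \right)} = \frac{- \frac{76}{G} G}{7} = \frac{1}{7} \left(-76\right) = - \frac{76}{7}$)
$\left(8488 - j{\left(4,68 \right)}\right) + 28030 = \left(8488 - - \frac{76}{7}\right) + 28030 = \left(8488 + \frac{76}{7}\right) + 28030 = \frac{59492}{7} + 28030 = \frac{255702}{7}$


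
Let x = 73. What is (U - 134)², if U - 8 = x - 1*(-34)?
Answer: 361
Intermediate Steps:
U = 115 (U = 8 + (73 - 1*(-34)) = 8 + (73 + 34) = 8 + 107 = 115)
(U - 134)² = (115 - 134)² = (-19)² = 361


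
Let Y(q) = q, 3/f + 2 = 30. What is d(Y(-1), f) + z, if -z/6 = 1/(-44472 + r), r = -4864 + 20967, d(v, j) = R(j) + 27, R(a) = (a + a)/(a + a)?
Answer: 794338/28369 ≈ 28.000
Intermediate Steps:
f = 3/28 (f = 3/(-2 + 30) = 3/28 ≈ 0.10714)
R(a) = 1 (R(a) = (2*a)/((2*a)) = (2*a)*(1/(2*a)) = 1)
d(v, j) = 28 (d(v, j) = 1 + 27 = 28)
r = 16103
z = 6/28369 (z = -6/(-44472 + 16103) = -6/(-28369) = -6*(-1/28369) = 6/28369 ≈ 0.00021150)
d(Y(-1), f) + z = 28 + 6/28369 = 794338/28369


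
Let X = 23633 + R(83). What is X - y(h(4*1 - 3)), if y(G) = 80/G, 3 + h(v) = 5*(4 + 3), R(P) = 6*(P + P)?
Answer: 49253/2 ≈ 24627.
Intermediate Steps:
R(P) = 12*P (R(P) = 6*(2*P) = 12*P)
h(v) = 32 (h(v) = -3 + 5*(4 + 3) = -3 + 5*7 = -3 + 35 = 32)
X = 24629 (X = 23633 + 12*83 = 23633 + 996 = 24629)
X - y(h(4*1 - 3)) = 24629 - 80/32 = 24629 - 1*5/2 = 24629 - 5/2 = 49253/2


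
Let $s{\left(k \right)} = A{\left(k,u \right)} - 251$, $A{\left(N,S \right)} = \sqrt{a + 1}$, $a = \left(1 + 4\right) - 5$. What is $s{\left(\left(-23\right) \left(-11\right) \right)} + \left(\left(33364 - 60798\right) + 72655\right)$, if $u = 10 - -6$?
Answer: $44971$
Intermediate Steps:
$a = 0$ ($a = 5 - 5 = 0$)
$u = 16$ ($u = 10 + 6 = 16$)
$A{\left(N,S \right)} = 1$ ($A{\left(N,S \right)} = \sqrt{0 + 1} = \sqrt{1} = 1$)
$s{\left(k \right)} = -250$ ($s{\left(k \right)} = 1 - 251 = -250$)
$s{\left(\left(-23\right) \left(-11\right) \right)} + \left(\left(33364 - 60798\right) + 72655\right) = -250 + \left(\left(33364 - 60798\right) + 72655\right) = -250 + \left(-27434 + 72655\right) = -250 + 45221 = 44971$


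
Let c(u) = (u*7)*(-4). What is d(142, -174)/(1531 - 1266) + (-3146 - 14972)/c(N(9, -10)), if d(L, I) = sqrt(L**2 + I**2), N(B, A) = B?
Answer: 9059/126 + 2*sqrt(12610)/265 ≈ 72.744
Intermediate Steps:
c(u) = -28*u (c(u) = (7*u)*(-4) = -28*u)
d(L, I) = sqrt(I**2 + L**2)
d(142, -174)/(1531 - 1266) + (-3146 - 14972)/c(N(9, -10)) = sqrt((-174)**2 + 142**2)/(1531 - 1266) + (-3146 - 14972)/((-28*9)) = sqrt(30276 + 20164)/265 - 18118/(-252) = sqrt(50440)*(1/265) - 18118*(-1/252) = (2*sqrt(12610))*(1/265) + 9059/126 = 2*sqrt(12610)/265 + 9059/126 = 9059/126 + 2*sqrt(12610)/265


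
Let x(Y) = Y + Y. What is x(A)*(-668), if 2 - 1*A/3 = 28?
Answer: 104208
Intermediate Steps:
A = -78 (A = 6 - 3*28 = 6 - 84 = -78)
x(Y) = 2*Y
x(A)*(-668) = (2*(-78))*(-668) = -156*(-668) = 104208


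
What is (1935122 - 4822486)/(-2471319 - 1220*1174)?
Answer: 2887364/3903599 ≈ 0.73967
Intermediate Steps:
(1935122 - 4822486)/(-2471319 - 1220*1174) = -2887364/(-2471319 - 1432280) = -2887364/(-3903599) = -2887364*(-1/3903599) = 2887364/3903599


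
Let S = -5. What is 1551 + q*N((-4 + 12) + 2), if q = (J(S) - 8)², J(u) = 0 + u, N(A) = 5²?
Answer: 5776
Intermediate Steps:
N(A) = 25
J(u) = u
q = 169 (q = (-5 - 8)² = (-13)² = 169)
1551 + q*N((-4 + 12) + 2) = 1551 + 169*25 = 1551 + 4225 = 5776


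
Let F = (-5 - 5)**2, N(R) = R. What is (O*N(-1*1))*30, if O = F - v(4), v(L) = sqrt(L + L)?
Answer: -3000 + 60*sqrt(2) ≈ -2915.1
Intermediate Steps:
v(L) = sqrt(2)*sqrt(L) (v(L) = sqrt(2*L) = sqrt(2)*sqrt(L))
F = 100 (F = (-10)**2 = 100)
O = 100 - 2*sqrt(2) (O = 100 - sqrt(2)*sqrt(4) = 100 - sqrt(2)*2 = 100 - 2*sqrt(2) ≈ 97.172)
(O*N(-1*1))*30 = ((100 - 2*sqrt(2))*(-1*1))*30 = ((100 - 2*sqrt(2))*(-1))*30 = (-100 + 2*sqrt(2))*30 = -3000 + 60*sqrt(2)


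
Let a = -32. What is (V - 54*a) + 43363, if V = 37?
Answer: 45128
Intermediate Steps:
(V - 54*a) + 43363 = (37 - 54*(-32)) + 43363 = (37 + 1728) + 43363 = 1765 + 43363 = 45128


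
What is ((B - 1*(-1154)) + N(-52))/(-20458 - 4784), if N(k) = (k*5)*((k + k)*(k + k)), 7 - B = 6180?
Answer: 2817179/25242 ≈ 111.61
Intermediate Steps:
B = -6173 (B = 7 - 1*6180 = 7 - 6180 = -6173)
N(k) = 20*k³ (N(k) = (5*k)*((2*k)*(2*k)) = (5*k)*(4*k²) = 20*k³)
((B - 1*(-1154)) + N(-52))/(-20458 - 4784) = ((-6173 - 1*(-1154)) + 20*(-52)³)/(-20458 - 4784) = ((-6173 + 1154) + 20*(-140608))/(-25242) = (-5019 - 2812160)*(-1/25242) = -2817179*(-1/25242) = 2817179/25242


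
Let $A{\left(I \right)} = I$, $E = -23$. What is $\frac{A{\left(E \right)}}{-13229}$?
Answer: $\frac{23}{13229} \approx 0.0017386$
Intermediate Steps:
$\frac{A{\left(E \right)}}{-13229} = - \frac{23}{-13229} = \left(-23\right) \left(- \frac{1}{13229}\right) = \frac{23}{13229}$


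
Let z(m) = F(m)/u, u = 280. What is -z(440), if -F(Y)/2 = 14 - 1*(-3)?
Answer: 17/140 ≈ 0.12143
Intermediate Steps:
F(Y) = -34 (F(Y) = -2*(14 - 1*(-3)) = -2*(14 + 3) = -2*17 = -34)
z(m) = -17/140 (z(m) = -34/280 = -34*1/280 = -17/140)
-z(440) = -1*(-17/140) = 17/140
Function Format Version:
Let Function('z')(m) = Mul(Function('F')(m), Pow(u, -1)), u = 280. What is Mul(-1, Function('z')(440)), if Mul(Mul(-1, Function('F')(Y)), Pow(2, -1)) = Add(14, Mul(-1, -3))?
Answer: Rational(17, 140) ≈ 0.12143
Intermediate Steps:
Function('F')(Y) = -34 (Function('F')(Y) = Mul(-2, Add(14, Mul(-1, -3))) = Mul(-2, Add(14, 3)) = Mul(-2, 17) = -34)
Function('z')(m) = Rational(-17, 140) (Function('z')(m) = Mul(-34, Pow(280, -1)) = Mul(-34, Rational(1, 280)) = Rational(-17, 140))
Mul(-1, Function('z')(440)) = Mul(-1, Rational(-17, 140)) = Rational(17, 140)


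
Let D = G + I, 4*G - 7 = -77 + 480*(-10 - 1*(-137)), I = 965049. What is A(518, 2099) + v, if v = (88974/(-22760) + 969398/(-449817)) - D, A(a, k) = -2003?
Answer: -5028213131320889/5118917460 ≈ -9.8228e+5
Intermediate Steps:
G = 30445/2 (G = 7/4 + (-77 + 480*(-10 - 1*(-137)))/4 = 7/4 + (-77 + 480*(-10 + 137))/4 = 7/4 + (-77 + 480*127)/4 = 7/4 + (-77 + 60960)/4 = 7/4 + (¼)*60883 = 7/4 + 60883/4 = 30445/2 ≈ 15223.)
D = 1960543/2 (D = 30445/2 + 965049 = 1960543/2 ≈ 9.8027e+5)
v = -5017959939648509/5118917460 (v = (88974/(-22760) + 969398/(-449817)) - 1*1960543/2 = (88974*(-1/22760) + 969398*(-1/449817)) - 1960543/2 = (-44487/11380 - 969398/449817) - 1960543/2 = -31042758119/5118917460 - 1960543/2 = -5017959939648509/5118917460 ≈ -9.8028e+5)
A(518, 2099) + v = -2003 - 5017959939648509/5118917460 = -5028213131320889/5118917460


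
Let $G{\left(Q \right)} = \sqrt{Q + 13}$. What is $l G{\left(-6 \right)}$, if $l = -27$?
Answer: $- 27 \sqrt{7} \approx -71.435$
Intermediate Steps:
$G{\left(Q \right)} = \sqrt{13 + Q}$
$l G{\left(-6 \right)} = - 27 \sqrt{13 - 6} = - 27 \sqrt{7}$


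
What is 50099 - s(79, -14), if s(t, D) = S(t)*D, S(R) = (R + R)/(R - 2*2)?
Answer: 3759637/75 ≈ 50129.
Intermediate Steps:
S(R) = 2*R/(-4 + R) (S(R) = (2*R)/(R - 4) = (2*R)/(-4 + R) = 2*R/(-4 + R))
s(t, D) = 2*D*t/(-4 + t) (s(t, D) = (2*t/(-4 + t))*D = 2*D*t/(-4 + t))
50099 - s(79, -14) = 50099 - 2*(-14)*79/(-4 + 79) = 50099 - 2*(-14)*79/75 = 50099 - 1*(-2212/75) = 50099 + 2212/75 = 3759637/75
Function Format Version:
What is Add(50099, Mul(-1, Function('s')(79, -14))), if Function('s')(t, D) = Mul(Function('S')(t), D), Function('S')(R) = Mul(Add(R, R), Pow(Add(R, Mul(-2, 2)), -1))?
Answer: Rational(3759637, 75) ≈ 50129.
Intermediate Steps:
Function('S')(R) = Mul(2, R, Pow(Add(-4, R), -1)) (Function('S')(R) = Mul(Mul(2, R), Pow(Add(R, -4), -1)) = Mul(Mul(2, R), Pow(Add(-4, R), -1)) = Mul(2, R, Pow(Add(-4, R), -1)))
Function('s')(t, D) = Mul(2, D, t, Pow(Add(-4, t), -1)) (Function('s')(t, D) = Mul(Mul(2, t, Pow(Add(-4, t), -1)), D) = Mul(2, D, t, Pow(Add(-4, t), -1)))
Add(50099, Mul(-1, Function('s')(79, -14))) = Add(50099, Mul(-1, Mul(2, -14, 79, Pow(Add(-4, 79), -1)))) = Add(50099, Mul(-1, Mul(2, -14, 79, Pow(75, -1)))) = Add(50099, Mul(-1, Mul(2, -14, 79, Rational(1, 75)))) = Add(50099, Mul(-1, Rational(-2212, 75))) = Add(50099, Rational(2212, 75)) = Rational(3759637, 75)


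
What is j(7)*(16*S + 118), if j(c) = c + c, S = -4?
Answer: 756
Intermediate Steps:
j(c) = 2*c
j(7)*(16*S + 118) = (2*7)*(16*(-4) + 118) = 14*(-64 + 118) = 14*54 = 756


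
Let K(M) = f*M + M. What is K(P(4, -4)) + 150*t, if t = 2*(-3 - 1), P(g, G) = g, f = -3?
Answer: -1208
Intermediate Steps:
t = -8 (t = 2*(-4) = -8)
K(M) = -2*M (K(M) = -3*M + M = -2*M)
K(P(4, -4)) + 150*t = -2*4 + 150*(-8) = -8 - 1200 = -1208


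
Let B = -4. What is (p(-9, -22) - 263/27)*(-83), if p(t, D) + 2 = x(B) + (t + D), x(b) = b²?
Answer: 59926/27 ≈ 2219.5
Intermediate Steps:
p(t, D) = 14 + D + t (p(t, D) = -2 + ((-4)² + (t + D)) = -2 + (16 + (D + t)) = -2 + (16 + D + t) = 14 + D + t)
(p(-9, -22) - 263/27)*(-83) = ((14 - 22 - 9) - 263/27)*(-83) = (-17 - 263*1/27)*(-83) = (-17 - 263/27)*(-83) = -722/27*(-83) = 59926/27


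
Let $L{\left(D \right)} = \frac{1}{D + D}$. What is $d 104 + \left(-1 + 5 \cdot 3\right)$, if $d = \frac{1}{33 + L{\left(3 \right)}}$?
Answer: $\frac{3410}{199} \approx 17.136$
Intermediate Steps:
$L{\left(D \right)} = \frac{1}{2 D}$
$d = \frac{6}{199}$ ($d = \frac{1}{33 + \frac{1}{2 \cdot 3}} = \frac{1}{33 + \frac{1}{2} \cdot \frac{1}{3}} = \frac{1}{33 + \frac{1}{6}} = \frac{1}{\frac{199}{6}} = \frac{6}{199} \approx 0.030151$)
$d 104 + \left(-1 + 5 \cdot 3\right) = \frac{6}{199} \cdot 104 + \left(-1 + 5 \cdot 3\right) = \frac{624}{199} + \left(-1 + 15\right) = \frac{624}{199} + 14 = \frac{3410}{199}$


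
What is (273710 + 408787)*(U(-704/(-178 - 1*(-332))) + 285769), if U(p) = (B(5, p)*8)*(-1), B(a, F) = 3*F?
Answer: 1365779554047/7 ≈ 1.9511e+11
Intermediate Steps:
U(p) = -24*p (U(p) = ((3*p)*8)*(-1) = (24*p)*(-1) = -24*p)
(273710 + 408787)*(U(-704/(-178 - 1*(-332))) + 285769) = (273710 + 408787)*(-(-16896)/(-178 - 1*(-332)) + 285769) = 682497*(-(-16896)/(-178 + 332) + 285769) = 682497*(-(-16896)/154 + 285769) = 682497*(-24*(-32/7) + 285769) = 682497*(768/7 + 285769) = 682497*(2001151/7) = 1365779554047/7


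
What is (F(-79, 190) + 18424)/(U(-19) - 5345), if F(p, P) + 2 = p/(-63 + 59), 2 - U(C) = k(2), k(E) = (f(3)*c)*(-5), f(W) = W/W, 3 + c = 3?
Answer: -24589/7124 ≈ -3.4516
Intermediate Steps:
c = 0 (c = -3 + 3 = 0)
f(W) = 1
k(E) = 0 (k(E) = (1*0)*(-5) = 0*(-5) = 0)
U(C) = 2 (U(C) = 2 - 1*0 = 2 + 0 = 2)
F(p, P) = -2 - p/4 (F(p, P) = -2 + p/(-63 + 59) = -2 + p/(-4) = -2 - p/4)
(F(-79, 190) + 18424)/(U(-19) - 5345) = ((-2 - 1/4*(-79)) + 18424)/(2 - 5345) = ((-2 + 79/4) + 18424)/(-5343) = (71/4 + 18424)*(-1/5343) = (73767/4)*(-1/5343) = -24589/7124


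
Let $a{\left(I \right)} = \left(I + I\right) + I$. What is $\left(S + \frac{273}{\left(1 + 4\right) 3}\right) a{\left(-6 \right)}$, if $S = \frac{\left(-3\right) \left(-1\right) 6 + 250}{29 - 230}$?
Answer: $- \frac{1518}{5} \approx -303.6$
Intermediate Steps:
$a{\left(I \right)} = 3 I$ ($a{\left(I \right)} = 2 I + I = 3 I$)
$S = - \frac{4}{3}$ ($S = \frac{3 \cdot 6 + 250}{-201} = \left(18 + 250\right) \left(- \frac{1}{201}\right) = 268 \left(- \frac{1}{201}\right) = - \frac{4}{3} \approx -1.3333$)
$\left(S + \frac{273}{\left(1 + 4\right) 3}\right) a{\left(-6 \right)} = \left(- \frac{4}{3} + \frac{273}{\left(1 + 4\right) 3}\right) 3 \left(-6\right) = \left(- \frac{4}{3} + \frac{273}{5 \cdot 3}\right) \left(-18\right) = \left(- \frac{4}{3} + \frac{273}{15}\right) \left(-18\right) = \left(- \frac{4}{3} + 273 \cdot \frac{1}{15}\right) \left(-18\right) = \left(- \frac{4}{3} + \frac{91}{5}\right) \left(-18\right) = \frac{253}{15} \left(-18\right) = - \frac{1518}{5}$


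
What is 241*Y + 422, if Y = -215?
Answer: -51393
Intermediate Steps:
241*Y + 422 = 241*(-215) + 422 = -51815 + 422 = -51393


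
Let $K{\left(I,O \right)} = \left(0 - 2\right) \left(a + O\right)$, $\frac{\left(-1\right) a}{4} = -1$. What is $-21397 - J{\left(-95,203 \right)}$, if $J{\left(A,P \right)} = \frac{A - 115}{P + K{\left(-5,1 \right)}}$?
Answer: $- \frac{4129411}{193} \approx -21396.0$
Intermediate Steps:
$a = 4$ ($a = \left(-4\right) \left(-1\right) = 4$)
$K{\left(I,O \right)} = -8 - 2 O$ ($K{\left(I,O \right)} = \left(0 - 2\right) \left(4 + O\right) = - 2 \left(4 + O\right) = -8 - 2 O$)
$J{\left(A,P \right)} = \frac{-115 + A}{-10 + P}$ ($J{\left(A,P \right)} = \frac{A - 115}{P - 10} = \frac{-115 + A}{P - 10} = \frac{-115 + A}{-10 + P}$)
$-21397 - J{\left(-95,203 \right)} = -21397 - \frac{-115 - 95}{-10 + 203} = -21397 - \frac{1}{193} \left(-210\right) = -21397 - - \frac{210}{193} = -21397 + \frac{210}{193} = - \frac{4129411}{193}$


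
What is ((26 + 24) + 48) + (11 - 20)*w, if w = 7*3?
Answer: -91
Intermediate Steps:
w = 21
((26 + 24) + 48) + (11 - 20)*w = ((26 + 24) + 48) + (11 - 20)*21 = (50 + 48) - 9*21 = 98 - 189 = -91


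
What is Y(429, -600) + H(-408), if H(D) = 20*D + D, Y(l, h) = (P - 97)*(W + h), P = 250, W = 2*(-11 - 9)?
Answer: -106488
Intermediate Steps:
W = -40 (W = 2*(-20) = -40)
Y(l, h) = -6120 + 153*h (Y(l, h) = (250 - 97)*(-40 + h) = 153*(-40 + h) = -6120 + 153*h)
H(D) = 21*D
Y(429, -600) + H(-408) = (-6120 + 153*(-600)) + 21*(-408) = (-6120 - 91800) - 8568 = -97920 - 8568 = -106488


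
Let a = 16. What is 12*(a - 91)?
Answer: -900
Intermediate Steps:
12*(a - 91) = 12*(16 - 91) = 12*(-75) = -900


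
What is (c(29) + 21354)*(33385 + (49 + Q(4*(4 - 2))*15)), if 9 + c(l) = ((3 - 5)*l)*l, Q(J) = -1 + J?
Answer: 659477357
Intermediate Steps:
c(l) = -9 - 2*l² (c(l) = -9 + ((3 - 5)*l)*l = -9 + (-2*l)*l = -9 - 2*l²)
(c(29) + 21354)*(33385 + (49 + Q(4*(4 - 2))*15)) = ((-9 - 2*29²) + 21354)*(33385 + (49 + (-1 + 4*(4 - 2))*15)) = ((-9 - 2*841) + 21354)*(33385 + (49 + (-1 + 4*2)*15)) = ((-9 - 1682) + 21354)*(33385 + (49 + (-1 + 8)*15)) = (-1691 + 21354)*(33385 + (49 + 7*15)) = 19663*(33385 + (49 + 105)) = 19663*(33385 + 154) = 19663*33539 = 659477357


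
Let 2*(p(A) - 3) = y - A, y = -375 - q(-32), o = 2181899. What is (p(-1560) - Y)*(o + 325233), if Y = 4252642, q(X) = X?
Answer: -10660401731526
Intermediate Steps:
y = -343 (y = -375 - 1*(-32) = -375 + 32 = -343)
p(A) = -337/2 - A/2 (p(A) = 3 + (-343 - A)/2 = 3 + (-343/2 - A/2) = -337/2 - A/2)
(p(-1560) - Y)*(o + 325233) = ((-337/2 - ½*(-1560)) - 1*4252642)*(2181899 + 325233) = ((-337/2 + 780) - 4252642)*2507132 = (1223/2 - 4252642)*2507132 = -8504061/2*2507132 = -10660401731526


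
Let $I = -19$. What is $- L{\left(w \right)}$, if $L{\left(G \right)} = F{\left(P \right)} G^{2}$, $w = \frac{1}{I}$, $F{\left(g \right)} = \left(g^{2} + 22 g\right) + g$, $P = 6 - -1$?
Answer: $- \frac{210}{361} \approx -0.58172$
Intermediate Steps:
$P = 7$ ($P = 6 + 1 = 7$)
$F{\left(g \right)} = g^{2} + 23 g$
$w = - \frac{1}{19}$ ($w = \frac{1}{-19} = - \frac{1}{19} \approx -0.052632$)
$L{\left(G \right)} = 210 G^{2}$ ($L{\left(G \right)} = 7 \left(23 + 7\right) G^{2} = 7 \cdot 30 G^{2} = 210 G^{2}$)
$- L{\left(w \right)} = - 210 \left(- \frac{1}{19}\right)^{2} = - \frac{210}{361}$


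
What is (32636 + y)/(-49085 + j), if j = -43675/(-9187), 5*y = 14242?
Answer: -814987957/1127250550 ≈ -0.72299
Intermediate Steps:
y = 14242/5 (y = (1/5)*14242 = 14242/5 ≈ 2848.4)
j = 43675/9187 (j = -43675*(-1/9187) = 43675/9187 ≈ 4.7540)
(32636 + y)/(-49085 + j) = (32636 + 14242/5)/(-49085 + 43675/9187) = 177422/(5*(-450900220/9187)) = (177422/5)*(-9187/450900220) = -814987957/1127250550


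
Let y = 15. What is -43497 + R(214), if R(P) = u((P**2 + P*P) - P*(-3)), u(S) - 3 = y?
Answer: -43479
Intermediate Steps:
u(S) = 18 (u(S) = 3 + 15 = 18)
R(P) = 18
-43497 + R(214) = -43497 + 18 = -43479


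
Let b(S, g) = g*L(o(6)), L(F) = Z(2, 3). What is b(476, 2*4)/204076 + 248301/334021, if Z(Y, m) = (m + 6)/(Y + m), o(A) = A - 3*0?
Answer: 63346355973/85207086995 ≈ 0.74344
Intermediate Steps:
o(A) = A (o(A) = A + 0 = A)
Z(Y, m) = (6 + m)/(Y + m)
L(F) = 9/5 (L(F) = (6 + 3)/(2 + 3) = 9/5)
b(S, g) = 9*g/5 (b(S, g) = g*(9/5) = 9*g/5)
b(476, 2*4)/204076 + 248301/334021 = (9*(2*4)/5)/204076 + 248301/334021 = ((9/5)*8)*(1/204076) + 248301*(1/334021) = (72/5)*(1/204076) + 248301/334021 = 18/255095 + 248301/334021 = 63346355973/85207086995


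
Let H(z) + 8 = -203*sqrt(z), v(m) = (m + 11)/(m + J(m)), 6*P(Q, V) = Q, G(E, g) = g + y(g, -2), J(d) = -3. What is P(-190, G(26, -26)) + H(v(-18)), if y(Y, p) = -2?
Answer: -119/3 - 203*sqrt(3)/3 ≈ -156.87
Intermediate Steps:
G(E, g) = -2 + g (G(E, g) = g - 2 = -2 + g)
P(Q, V) = Q/6
v(m) = (11 + m)/(-3 + m) (v(m) = (m + 11)/(m - 3) = (11 + m)/(-3 + m))
H(z) = -8 - 203*sqrt(z)
P(-190, G(26, -26)) + H(v(-18)) = (1/6)*(-190) + (-8 - 203*sqrt(7)*sqrt(-1/(-3 - 18))) = -95/3 + (-8 - 203*sqrt(7)*sqrt(-1/(-21))) = -95/3 + (-8 - 203*sqrt(3)/3) = -119/3 - 203*sqrt(3)/3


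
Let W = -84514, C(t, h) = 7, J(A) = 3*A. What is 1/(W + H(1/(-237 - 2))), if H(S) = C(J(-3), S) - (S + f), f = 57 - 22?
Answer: -239/20205537 ≈ -1.1828e-5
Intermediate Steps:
f = 35
H(S) = -28 - S (H(S) = 7 - (S + 35) = 7 - (35 + S) = 7 + (-35 - S) = -28 - S)
1/(W + H(1/(-237 - 2))) = 1/(-84514 + (-28 - 1/(-237 - 2))) = 1/(-84514 + (-28 - 1/(-239))) = 1/(-84514 + (-28 - 1*(-1/239))) = 1/(-84514 + (-28 + 1/239)) = 1/(-84514 - 6691/239) = 1/(-20205537/239) = -239/20205537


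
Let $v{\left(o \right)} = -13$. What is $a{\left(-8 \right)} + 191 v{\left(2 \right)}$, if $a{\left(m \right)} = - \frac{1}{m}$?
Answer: $- \frac{19863}{8} \approx -2482.9$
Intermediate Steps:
$a{\left(-8 \right)} + 191 v{\left(2 \right)} = - \frac{1}{-8} + 191 \left(-13\right) = \left(-1\right) \left(- \frac{1}{8}\right) - 2483 = \frac{1}{8} - 2483 = - \frac{19863}{8}$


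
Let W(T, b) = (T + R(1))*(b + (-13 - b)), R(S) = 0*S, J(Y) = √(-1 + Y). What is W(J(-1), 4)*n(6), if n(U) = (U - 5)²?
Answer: -13*I*√2 ≈ -18.385*I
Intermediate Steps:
n(U) = (-5 + U)²
R(S) = 0
W(T, b) = -13*T (W(T, b) = (T + 0)*(b + (-13 - b)) = T*(-13) = -13*T)
W(J(-1), 4)*n(6) = (-13*√(-1 - 1))*(-5 + 6)² = -13*I*√2*1² = -13*I*√2*1 = -13*I*√2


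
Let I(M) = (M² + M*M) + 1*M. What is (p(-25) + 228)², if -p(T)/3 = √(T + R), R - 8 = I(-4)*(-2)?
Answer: 51327 - 1368*I*√73 ≈ 51327.0 - 11688.0*I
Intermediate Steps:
I(M) = M + 2*M² (I(M) = (M² + M²) + M = 2*M² + M = M + 2*M²)
R = -48 (R = 8 - 4*(1 + 2*(-4))*(-2) = 8 - 4*(1 - 8)*(-2) = 8 - 4*(-7)*(-2) = 8 + 28*(-2) = 8 - 56 = -48)
p(T) = -3*√(-48 + T) (p(T) = -3*√(T - 48) = -3*√(-48 + T))
(p(-25) + 228)² = (-3*√(-48 - 25) + 228)² = (-3*I*√73 + 228)² = (228 - 3*I*√73)²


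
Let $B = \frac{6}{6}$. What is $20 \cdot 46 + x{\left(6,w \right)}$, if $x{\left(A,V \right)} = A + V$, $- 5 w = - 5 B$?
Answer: $927$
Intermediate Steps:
$B = 1$ ($B = 6 \cdot \frac{1}{6} = 1$)
$w = 1$ ($w = - \frac{\left(-5\right) 1}{5} = \left(- \frac{1}{5}\right) \left(-5\right) = 1$)
$20 \cdot 46 + x{\left(6,w \right)} = 20 \cdot 46 + \left(6 + 1\right) = 920 + 7 = 927$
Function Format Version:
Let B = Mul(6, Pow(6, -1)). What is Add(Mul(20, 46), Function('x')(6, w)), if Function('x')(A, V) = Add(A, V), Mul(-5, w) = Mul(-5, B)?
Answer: 927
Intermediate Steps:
B = 1 (B = Mul(6, Rational(1, 6)) = 1)
w = 1 (w = Mul(Rational(-1, 5), Mul(-5, 1)) = Mul(Rational(-1, 5), -5) = 1)
Add(Mul(20, 46), Function('x')(6, w)) = Add(Mul(20, 46), Add(6, 1)) = Add(920, 7) = 927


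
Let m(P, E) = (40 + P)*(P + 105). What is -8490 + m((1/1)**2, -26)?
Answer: -4144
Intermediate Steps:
m(P, E) = (40 + P)*(105 + P)
-8490 + m((1/1)**2, -26) = -8490 + (4200 + ((1/1)**2)**2 + 145*(1/1)**2) = -8490 + (4200 + (1**2)**2 + 145*1**2) = -8490 + (4200 + 1**2 + 145*1) = -8490 + (4200 + 1 + 145) = -8490 + 4346 = -4144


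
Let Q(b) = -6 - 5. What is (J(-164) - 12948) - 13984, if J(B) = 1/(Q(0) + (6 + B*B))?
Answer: -724228411/26891 ≈ -26932.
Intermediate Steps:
Q(b) = -11
J(B) = 1/(-5 + B**2) (J(B) = 1/(-11 + (6 + B*B)) = 1/(-11 + (6 + B**2)) = 1/(-5 + B**2))
(J(-164) - 12948) - 13984 = (1/(-5 + (-164)**2) - 12948) - 13984 = (1/(-5 + 26896) - 12948) - 13984 = (1/26891 - 12948) - 13984 = -348184667/26891 - 13984 = -724228411/26891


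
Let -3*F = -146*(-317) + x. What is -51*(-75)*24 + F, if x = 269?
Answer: 76283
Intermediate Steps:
F = -15517 (F = -(-146*(-317) + 269)/3 = -(46282 + 269)/3 = -1/3*46551 = -15517)
-51*(-75)*24 + F = -51*(-75)*24 - 15517 = 3825*24 - 15517 = 91800 - 15517 = 76283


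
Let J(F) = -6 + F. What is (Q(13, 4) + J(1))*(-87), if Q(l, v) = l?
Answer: -696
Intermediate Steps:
(Q(13, 4) + J(1))*(-87) = (13 + (-6 + 1))*(-87) = (13 - 5)*(-87) = 8*(-87) = -696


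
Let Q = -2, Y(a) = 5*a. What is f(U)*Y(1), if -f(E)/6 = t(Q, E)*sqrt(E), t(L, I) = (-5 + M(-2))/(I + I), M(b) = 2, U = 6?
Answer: 15*sqrt(6)/2 ≈ 18.371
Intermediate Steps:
t(L, I) = -3/(2*I) (t(L, I) = (-5 + 2)/(I + I) = -3*1/(2*I) = -3/(2*I))
f(E) = 9/sqrt(E) (f(E) = -6*(-3/(2*E))*sqrt(E) = -(-9)/sqrt(E) = 9/sqrt(E))
f(U)*Y(1) = (9/sqrt(6))*(5*1) = (9*(sqrt(6)/6))*5 = (3*sqrt(6)/2)*5 = 15*sqrt(6)/2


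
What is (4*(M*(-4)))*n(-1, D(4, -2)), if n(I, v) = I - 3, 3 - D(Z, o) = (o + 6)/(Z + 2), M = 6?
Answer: 384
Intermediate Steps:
D(Z, o) = 3 - (6 + o)/(2 + Z) (D(Z, o) = 3 - (o + 6)/(Z + 2) = 3 - (6 + o)/(2 + Z))
n(I, v) = -3 + I
(4*(M*(-4)))*n(-1, D(4, -2)) = (4*(6*(-4)))*(-3 - 1) = (4*(-24))*(-4) = -96*(-4) = 384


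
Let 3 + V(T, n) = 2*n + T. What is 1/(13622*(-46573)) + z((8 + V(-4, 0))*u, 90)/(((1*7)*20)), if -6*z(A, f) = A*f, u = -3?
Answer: 407839759/1268834812 ≈ 0.32143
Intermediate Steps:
V(T, n) = -3 + T + 2*n (V(T, n) = -3 + (2*n + T) = -3 + (T + 2*n) = -3 + T + 2*n)
z(A, f) = -A*f/6
1/(13622*(-46573)) + z((8 + V(-4, 0))*u, 90)/(((1*7)*20)) = 1/(13622*(-46573)) + (-⅙*(8 + (-3 - 4 + 2*0))*(-3)*90)/(((1*7)*20)) = (1/13622)*(-1/46573) + (-⅙*(8 + (-3 - 4 + 0))*(-3)*90)/((7*20)) = -1/634417406 - ⅙*(8 - 7)*(-3)*90/140 = -1/634417406 - ⅙*1*(-3)*90*(1/140) = -1/634417406 - ⅙*(-3)*90*(1/140) = -1/634417406 + 45*(1/140) = -1/634417406 + 9/28 = 407839759/1268834812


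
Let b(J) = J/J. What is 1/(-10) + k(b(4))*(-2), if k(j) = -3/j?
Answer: 59/10 ≈ 5.9000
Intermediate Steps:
b(J) = 1
1/(-10) + k(b(4))*(-2) = 1/(-10) - 3/1*(-2) = -⅒ - 3*1*(-2) = -⅒ - 3*(-2) = -⅒ + 6 = 59/10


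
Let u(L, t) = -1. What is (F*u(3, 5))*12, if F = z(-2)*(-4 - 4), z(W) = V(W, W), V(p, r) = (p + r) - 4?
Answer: -768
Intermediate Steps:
V(p, r) = -4 + p + r
z(W) = -4 + 2*W (z(W) = -4 + W + W = -4 + 2*W)
F = 64 (F = (-4 + 2*(-2))*(-4 - 4) = (-4 - 4)*(-8) = -8*(-8) = 64)
(F*u(3, 5))*12 = (64*(-1))*12 = -64*12 = -768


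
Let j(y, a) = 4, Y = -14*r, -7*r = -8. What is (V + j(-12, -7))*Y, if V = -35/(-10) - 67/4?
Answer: 148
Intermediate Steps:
r = 8/7 (r = -⅐*(-8) = 8/7 ≈ 1.1429)
Y = -16 (Y = -14*8/7 = -16)
V = -53/4 (V = -35*(-⅒) - 67*¼ = 7/2 - 67/4 = -53/4 ≈ -13.250)
(V + j(-12, -7))*Y = (-53/4 + 4)*(-16) = -37/4*(-16) = 148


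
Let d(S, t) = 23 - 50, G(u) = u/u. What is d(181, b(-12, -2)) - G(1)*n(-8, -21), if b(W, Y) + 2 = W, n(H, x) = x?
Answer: -6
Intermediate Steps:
b(W, Y) = -2 + W
G(u) = 1
d(S, t) = -27
d(181, b(-12, -2)) - G(1)*n(-8, -21) = -27 - (-21) = -27 - 1*(-21) = -27 + 21 = -6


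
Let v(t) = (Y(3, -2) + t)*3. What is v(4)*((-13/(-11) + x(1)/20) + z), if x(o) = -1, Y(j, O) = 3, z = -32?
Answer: -142611/220 ≈ -648.23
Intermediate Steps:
v(t) = 9 + 3*t (v(t) = (3 + t)*3 = 9 + 3*t)
v(4)*((-13/(-11) + x(1)/20) + z) = (9 + 3*4)*((-13/(-11) - 1/20) - 32) = (9 + 12)*((-13*(-1/11) - 1*1/20) - 32) = 21*((13/11 - 1/20) - 32) = 21*(249/220 - 32) = 21*(-6791/220) = -142611/220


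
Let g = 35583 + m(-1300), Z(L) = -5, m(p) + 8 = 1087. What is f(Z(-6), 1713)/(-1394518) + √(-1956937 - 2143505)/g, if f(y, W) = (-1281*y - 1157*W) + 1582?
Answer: 986977/697259 + I*√4100442/36662 ≈ 1.4155 + 0.055233*I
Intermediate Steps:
m(p) = 1079 (m(p) = -8 + 1087 = 1079)
f(y, W) = 1582 - 1281*y - 1157*W
g = 36662 (g = 35583 + 1079 = 36662)
f(Z(-6), 1713)/(-1394518) + √(-1956937 - 2143505)/g = (1582 - 1281*(-5) - 1157*1713)/(-1394518) + √(-1956937 - 2143505)/36662 = (1582 + 6405 - 1981941)*(-1/1394518) + √(-4100442)*(1/36662) = -1973954*(-1/1394518) + (I*√4100442)*(1/36662) = 986977/697259 + I*√4100442/36662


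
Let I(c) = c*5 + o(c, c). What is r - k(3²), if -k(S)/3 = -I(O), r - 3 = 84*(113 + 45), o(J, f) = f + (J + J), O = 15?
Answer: 12915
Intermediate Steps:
o(J, f) = f + 2*J
r = 13275 (r = 3 + 84*(113 + 45) = 3 + 84*158 = 3 + 13272 = 13275)
I(c) = 8*c (I(c) = c*5 + (c + 2*c) = 5*c + 3*c = 8*c)
k(S) = 360 (k(S) = -(-3)*8*15 = -(-3)*120 = -3*(-120) = 360)
r - k(3²) = 13275 - 1*360 = 13275 - 360 = 12915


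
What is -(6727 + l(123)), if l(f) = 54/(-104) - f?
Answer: -343381/52 ≈ -6603.5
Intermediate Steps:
l(f) = -27/52 - f (l(f) = 54*(-1/104) - f = -27/52 - f)
-(6727 + l(123)) = -(6727 + (-27/52 - 1*123)) = -(6727 + (-27/52 - 123)) = -(6727 - 6423/52) = -1*343381/52 = -343381/52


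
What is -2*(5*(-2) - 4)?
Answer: 28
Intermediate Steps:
-2*(5*(-2) - 4) = -2*(-10 - 4) = -2*(-14) = 28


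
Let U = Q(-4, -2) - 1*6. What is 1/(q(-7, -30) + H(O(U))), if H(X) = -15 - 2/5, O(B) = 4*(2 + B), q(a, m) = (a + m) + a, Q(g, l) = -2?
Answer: -5/297 ≈ -0.016835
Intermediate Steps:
U = -8 (U = -2 - 1*6 = -2 - 6 = -8)
q(a, m) = m + 2*a
O(B) = 8 + 4*B
H(X) = -77/5 (H(X) = -15 - 2/5 = -77/5)
1/(q(-7, -30) + H(O(U))) = 1/((-30 + 2*(-7)) - 77/5) = 1/((-30 - 14) - 77/5) = 1/(-44 - 77/5) = 1/(-297/5) = -5/297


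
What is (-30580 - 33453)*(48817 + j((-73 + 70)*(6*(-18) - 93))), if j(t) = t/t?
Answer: -3125962994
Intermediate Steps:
j(t) = 1
(-30580 - 33453)*(48817 + j((-73 + 70)*(6*(-18) - 93))) = (-30580 - 33453)*(48817 + 1) = -64033*48818 = -3125962994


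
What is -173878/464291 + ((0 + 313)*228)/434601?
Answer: -14144629918/67260444297 ≈ -0.21030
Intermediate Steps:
-173878/464291 + ((0 + 313)*228)/434601 = -173878*1/464291 + (313*228)*(1/434601) = -173878/464291 + 71364*(1/434601) = -173878/464291 + 23788/144867 = -14144629918/67260444297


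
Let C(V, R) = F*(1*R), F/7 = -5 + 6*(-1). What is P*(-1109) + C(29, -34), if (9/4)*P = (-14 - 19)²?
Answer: -534138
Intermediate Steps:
F = -77 (F = 7*(-5 + 6*(-1)) = 7*(-5 - 6) = 7*(-11) = -77)
C(V, R) = -77*R
P = 484 (P = 4*(-14 - 19)²/9 = (4/9)*(-33)² = (4/9)*1089 = 484)
P*(-1109) + C(29, -34) = 484*(-1109) - 77*(-34) = -536756 + 2618 = -534138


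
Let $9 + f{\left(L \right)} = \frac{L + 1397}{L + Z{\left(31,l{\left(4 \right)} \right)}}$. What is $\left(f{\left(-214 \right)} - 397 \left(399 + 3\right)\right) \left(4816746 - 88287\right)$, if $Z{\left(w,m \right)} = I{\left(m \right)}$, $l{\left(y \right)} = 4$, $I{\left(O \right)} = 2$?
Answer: $- \frac{159996957023721}{212} \approx -7.547 \cdot 10^{11}$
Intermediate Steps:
$Z{\left(w,m \right)} = 2$
$f{\left(L \right)} = -9 + \frac{1397 + L}{2 + L}$ ($f{\left(L \right)} = -9 + \frac{L + 1397}{L + 2} = -9 + \frac{1397 + L}{2 + L}$)
$\left(f{\left(-214 \right)} - 397 \left(399 + 3\right)\right) \left(4816746 - 88287\right) = \left(\frac{1379 - -1712}{2 - 214} - 397 \left(399 + 3\right)\right) \left(4816746 - 88287\right) = \left(\frac{1379 + 1712}{-212} - 159594\right) 4728459 = \left(\left(- \frac{1}{212}\right) 3091 - 159594\right) 4728459 = \left(- \frac{3091}{212} - 159594\right) 4728459 = \left(- \frac{33837019}{212}\right) 4728459 = - \frac{159996957023721}{212}$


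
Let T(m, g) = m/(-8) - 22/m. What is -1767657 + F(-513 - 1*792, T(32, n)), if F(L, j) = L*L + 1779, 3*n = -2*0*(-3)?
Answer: -62853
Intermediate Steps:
n = 0 (n = (-2*0*(-3))/3 = (0*(-3))/3 = (⅓)*0 = 0)
T(m, g) = -22/m - m/8 (T(m, g) = m*(-⅛) - 22/m = -m/8 - 22/m = -22/m - m/8)
F(L, j) = 1779 + L² (F(L, j) = L² + 1779 = 1779 + L²)
-1767657 + F(-513 - 1*792, T(32, n)) = -1767657 + (1779 + (-513 - 1*792)²) = -1767657 + (1779 + (-513 - 792)²) = -1767657 + (1779 + (-1305)²) = -1767657 + (1779 + 1703025) = -1767657 + 1704804 = -62853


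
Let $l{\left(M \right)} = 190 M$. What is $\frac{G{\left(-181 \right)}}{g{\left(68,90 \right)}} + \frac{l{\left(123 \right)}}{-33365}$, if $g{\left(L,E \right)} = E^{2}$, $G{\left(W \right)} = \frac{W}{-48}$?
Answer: $- \frac{1816043387}{2594462400} \approx -0.69997$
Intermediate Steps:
$G{\left(W \right)} = - \frac{W}{48}$ ($G{\left(W \right)} = W \left(- \frac{1}{48}\right) = - \frac{W}{48}$)
$\frac{G{\left(-181 \right)}}{g{\left(68,90 \right)}} + \frac{l{\left(123 \right)}}{-33365} = \frac{\left(- \frac{1}{48}\right) \left(-181\right)}{90^{2}} + \frac{190 \cdot 123}{-33365} = \frac{181}{48 \cdot 8100} + 23370 \left(- \frac{1}{33365}\right) = \frac{181}{48} \cdot \frac{1}{8100} - \frac{4674}{6673} = \frac{181}{388800} - \frac{4674}{6673} = - \frac{1816043387}{2594462400}$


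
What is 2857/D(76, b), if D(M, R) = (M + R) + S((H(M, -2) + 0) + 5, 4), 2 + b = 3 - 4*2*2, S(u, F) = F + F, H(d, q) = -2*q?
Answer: 2857/69 ≈ 41.406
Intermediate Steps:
S(u, F) = 2*F
b = -15 (b = -2 + (3 - 4*2*2) = -2 + (3 - 8*2) = -2 + (3 - 16) = -2 - 13 = -15)
D(M, R) = 8 + M + R (D(M, R) = (M + R) + 2*4 = (M + R) + 8 = 8 + M + R)
2857/D(76, b) = 2857/(8 + 76 - 15) = 2857/69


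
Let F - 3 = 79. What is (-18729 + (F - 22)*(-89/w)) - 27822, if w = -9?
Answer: -137873/3 ≈ -45958.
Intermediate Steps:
F = 82 (F = 3 + 79 = 82)
(-18729 + (F - 22)*(-89/w)) - 27822 = (-18729 + (82 - 22)*(-89/(-9))) - 27822 = (-18729 + 60*(-89*(-1/9))) - 27822 = (-18729 + 60*(89/9)) - 27822 = (-18729 + 1780/3) - 27822 = -54407/3 - 27822 = -137873/3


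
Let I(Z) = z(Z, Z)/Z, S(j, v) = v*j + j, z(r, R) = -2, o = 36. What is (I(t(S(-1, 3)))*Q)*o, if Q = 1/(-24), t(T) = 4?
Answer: ¾ ≈ 0.75000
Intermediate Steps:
S(j, v) = j + j*v (S(j, v) = j*v + j = j + j*v)
Q = -1/24 ≈ -0.041667
I(Z) = -2/Z
(I(t(S(-1, 3)))*Q)*o = (-2/4*(-1/24))*36 = (-2*¼*(-1/24))*36 = -½*(-1/24)*36 = (1/48)*36 = ¾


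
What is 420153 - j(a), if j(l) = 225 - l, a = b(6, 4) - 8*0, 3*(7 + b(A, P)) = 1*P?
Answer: 1259767/3 ≈ 4.1992e+5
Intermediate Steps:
b(A, P) = -7 + P/3 (b(A, P) = -7 + (1*P)/3 = -7 + P/3)
a = -17/3 (a = (-7 + (⅓)*4) - 8*0 = (-7 + 4/3) + 0 = -17/3 + 0 = -17/3 ≈ -5.6667)
420153 - j(a) = 420153 - (225 - 1*(-17/3)) = 420153 - (225 + 17/3) = 420153 - 1*692/3 = 420153 - 692/3 = 1259767/3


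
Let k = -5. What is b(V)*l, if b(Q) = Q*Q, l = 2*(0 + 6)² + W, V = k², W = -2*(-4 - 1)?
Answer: 51250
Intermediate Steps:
W = 10 (W = -2*(-5) = 10)
V = 25 (V = (-5)² = 25)
l = 82 (l = 2*(0 + 6)² + 10 = 2*6² + 10 = 2*36 + 10 = 72 + 10 = 82)
b(Q) = Q²
b(V)*l = 25²*82 = 625*82 = 51250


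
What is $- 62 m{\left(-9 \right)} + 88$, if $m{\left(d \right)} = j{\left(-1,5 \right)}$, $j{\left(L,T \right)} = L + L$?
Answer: $212$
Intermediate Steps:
$j{\left(L,T \right)} = 2 L$
$m{\left(d \right)} = -2$ ($m{\left(d \right)} = 2 \left(-1\right) = -2$)
$- 62 m{\left(-9 \right)} + 88 = \left(-62\right) \left(-2\right) + 88 = 124 + 88 = 212$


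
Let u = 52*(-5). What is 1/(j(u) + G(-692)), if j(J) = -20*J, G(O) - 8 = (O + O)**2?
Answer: 1/1920664 ≈ 5.2065e-7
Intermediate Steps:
u = -260
G(O) = 8 + 4*O**2 (G(O) = 8 + (O + O)**2 = 8 + (2*O)**2 = 8 + 4*O**2)
1/(j(u) + G(-692)) = 1/(-20*(-260) + (8 + 4*(-692)**2)) = 1/(5200 + (8 + 4*478864)) = 1/(5200 + (8 + 1915456)) = 1/(5200 + 1915464) = 1/1920664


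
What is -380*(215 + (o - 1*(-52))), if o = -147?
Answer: -45600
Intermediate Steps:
-380*(215 + (o - 1*(-52))) = -380*(215 + (-147 - 1*(-52))) = -380*(215 + (-147 + 52)) = -380*(215 - 95) = -380*120 = -45600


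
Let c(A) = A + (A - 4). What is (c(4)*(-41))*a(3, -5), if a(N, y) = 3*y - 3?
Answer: 2952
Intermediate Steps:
a(N, y) = -3 + 3*y
c(A) = -4 + 2*A (c(A) = A + (-4 + A) = -4 + 2*A)
(c(4)*(-41))*a(3, -5) = ((-4 + 2*4)*(-41))*(-3 + 3*(-5)) = ((-4 + 8)*(-41))*(-3 - 15) = (4*(-41))*(-18) = -164*(-18) = 2952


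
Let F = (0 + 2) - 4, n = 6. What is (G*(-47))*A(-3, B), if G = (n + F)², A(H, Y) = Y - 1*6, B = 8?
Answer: -1504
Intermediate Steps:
A(H, Y) = -6 + Y (A(H, Y) = Y - 6 = -6 + Y)
F = -2 (F = 2 - 4 = -2)
G = 16 (G = (6 - 2)² = 4² = 16)
(G*(-47))*A(-3, B) = (16*(-47))*(-6 + 8) = -752*2 = -1504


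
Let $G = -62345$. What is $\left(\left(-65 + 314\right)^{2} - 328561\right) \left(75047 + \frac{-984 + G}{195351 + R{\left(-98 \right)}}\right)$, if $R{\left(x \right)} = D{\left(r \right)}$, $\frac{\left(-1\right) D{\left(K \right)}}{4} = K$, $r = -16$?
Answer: $- \frac{45990212007936}{2299} \approx -2.0004 \cdot 10^{10}$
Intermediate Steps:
$D{\left(K \right)} = - 4 K$
$R{\left(x \right)} = 64$ ($R{\left(x \right)} = \left(-4\right) \left(-16\right) = 64$)
$\left(\left(-65 + 314\right)^{2} - 328561\right) \left(75047 + \frac{-984 + G}{195351 + R{\left(-98 \right)}}\right) = \left(\left(-65 + 314\right)^{2} - 328561\right) \left(75047 + \frac{-984 - 62345}{195351 + 64}\right) = \left(249^{2} - 328561\right) \left(75047 - \frac{63329}{195415}\right) = \left(62001 - 328561\right) \left(75047 - \frac{63329}{195415}\right) = - 266560 \left(75047 - \frac{63329}{195415}\right) = \left(-266560\right) \frac{14665246176}{195415} = - \frac{45990212007936}{2299}$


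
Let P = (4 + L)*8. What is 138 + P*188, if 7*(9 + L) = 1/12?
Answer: -154646/21 ≈ -7364.1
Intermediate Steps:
L = -755/84 (L = -9 + (1/7)/12 = -9 + (1/7)*(1/12) = -9 + 1/84 = -755/84 ≈ -8.9881)
P = -838/21 (P = (4 - 755/84)*8 = -419/84*8 = -838/21 ≈ -39.905)
138 + P*188 = 138 - 838/21*188 = 138 - 157544/21 = -154646/21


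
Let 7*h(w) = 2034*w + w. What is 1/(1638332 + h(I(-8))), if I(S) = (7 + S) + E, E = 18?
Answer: 7/11502919 ≈ 6.0854e-7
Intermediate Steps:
I(S) = 25 + S (I(S) = (7 + S) + 18 = 25 + S)
h(w) = 2035*w/7 (h(w) = (2034*w + w)/7 = (2035*w)/7 = 2035*w/7)
1/(1638332 + h(I(-8))) = 1/(1638332 + 2035*(25 - 8)/7) = 1/(1638332 + (2035/7)*17) = 1/(1638332 + 34595/7) = 1/(11502919/7) = 7/11502919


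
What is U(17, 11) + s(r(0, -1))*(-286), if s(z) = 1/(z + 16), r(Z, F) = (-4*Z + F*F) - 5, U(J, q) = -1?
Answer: -149/6 ≈ -24.833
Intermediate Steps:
r(Z, F) = -5 + F² - 4*Z (r(Z, F) = (-4*Z + F²) - 5 = (F² - 4*Z) - 5 = -5 + F² - 4*Z)
s(z) = 1/(16 + z)
U(17, 11) + s(r(0, -1))*(-286) = -1 - 286/(16 + (-5 + (-1)² - 4*0)) = -1 - 286/(16 + (-5 + 1 + 0)) = -1 - 286/(16 - 4) = -1 - 286/12 = -1 + (1/12)*(-286) = -1 - 143/6 = -149/6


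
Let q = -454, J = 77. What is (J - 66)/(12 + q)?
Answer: -11/442 ≈ -0.024887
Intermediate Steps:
(J - 66)/(12 + q) = (77 - 66)/(12 - 454) = 11/(-442) = 11*(-1/442) = -11/442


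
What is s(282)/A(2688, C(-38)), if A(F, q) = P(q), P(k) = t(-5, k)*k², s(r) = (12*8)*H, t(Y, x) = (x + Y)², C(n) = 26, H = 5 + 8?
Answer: 8/1911 ≈ 0.0041863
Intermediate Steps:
H = 13
t(Y, x) = (Y + x)²
s(r) = 1248 (s(r) = (12*8)*13 = 96*13 = 1248)
P(k) = k²*(-5 + k)² (P(k) = (-5 + k)²*k² = k²*(-5 + k)²)
A(F, q) = q²*(-5 + q)²
s(282)/A(2688, C(-38)) = 1248/((26²*(-5 + 26)²)) = 1248/((676*21²)) = 1248/((676*441)) = 1248/298116 = 1248*(1/298116) = 8/1911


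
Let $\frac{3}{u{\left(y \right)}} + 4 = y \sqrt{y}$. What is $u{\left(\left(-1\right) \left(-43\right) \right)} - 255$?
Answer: $- \frac{6756731}{26497} + \frac{43 \sqrt{43}}{26497} \approx -254.99$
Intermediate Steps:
$u{\left(y \right)} = \frac{3}{-4 + y^{\frac{3}{2}}}$ ($u{\left(y \right)} = \frac{3}{-4 + y \sqrt{y}} = \frac{3}{-4 + y^{\frac{3}{2}}}$)
$u{\left(\left(-1\right) \left(-43\right) \right)} - 255 = \frac{3}{-4 + \left(\left(-1\right) \left(-43\right)\right)^{\frac{3}{2}}} - 255 = \frac{3}{-4 + 43^{\frac{3}{2}}} - 255 = \frac{3}{-4 + 43 \sqrt{43}} - 255 = -255 + \frac{3}{-4 + 43 \sqrt{43}}$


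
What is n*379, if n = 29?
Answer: 10991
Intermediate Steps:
n*379 = 29*379 = 10991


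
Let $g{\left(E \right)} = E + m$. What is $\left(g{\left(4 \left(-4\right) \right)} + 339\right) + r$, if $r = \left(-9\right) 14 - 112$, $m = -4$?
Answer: $81$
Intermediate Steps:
$g{\left(E \right)} = -4 + E$ ($g{\left(E \right)} = E - 4 = -4 + E$)
$r = -238$ ($r = -126 - 112 = -238$)
$\left(g{\left(4 \left(-4\right) \right)} + 339\right) + r = \left(\left(-4 + 4 \left(-4\right)\right) + 339\right) - 238 = \left(\left(-4 - 16\right) + 339\right) - 238 = \left(-20 + 339\right) - 238 = 319 - 238 = 81$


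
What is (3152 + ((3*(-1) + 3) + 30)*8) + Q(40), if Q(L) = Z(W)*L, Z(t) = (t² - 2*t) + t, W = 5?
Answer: 4192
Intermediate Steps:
Z(t) = t² - t
Q(L) = 20*L (Q(L) = (5*(-1 + 5))*L = (5*4)*L = 20*L)
(3152 + ((3*(-1) + 3) + 30)*8) + Q(40) = (3152 + ((3*(-1) + 3) + 30)*8) + 20*40 = (3152 + ((-3 + 3) + 30)*8) + 800 = (3152 + (0 + 30)*8) + 800 = (3152 + 30*8) + 800 = (3152 + 240) + 800 = 3392 + 800 = 4192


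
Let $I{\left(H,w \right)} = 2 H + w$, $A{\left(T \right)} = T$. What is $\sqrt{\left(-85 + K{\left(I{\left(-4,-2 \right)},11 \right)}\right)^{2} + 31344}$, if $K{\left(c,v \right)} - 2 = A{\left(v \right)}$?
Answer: $4 \sqrt{2283} \approx 191.12$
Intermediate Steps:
$I{\left(H,w \right)} = w + 2 H$
$K{\left(c,v \right)} = 2 + v$
$\sqrt{\left(-85 + K{\left(I{\left(-4,-2 \right)},11 \right)}\right)^{2} + 31344} = \sqrt{\left(-85 + \left(2 + 11\right)\right)^{2} + 31344} = \sqrt{\left(-85 + 13\right)^{2} + 31344} = \sqrt{\left(-72\right)^{2} + 31344} = \sqrt{5184 + 31344} = \sqrt{36528} = 4 \sqrt{2283}$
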